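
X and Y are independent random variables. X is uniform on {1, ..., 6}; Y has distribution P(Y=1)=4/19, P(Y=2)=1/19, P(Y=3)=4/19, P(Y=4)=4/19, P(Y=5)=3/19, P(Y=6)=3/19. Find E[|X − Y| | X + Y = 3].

P(X + Y = 3) = 5/114.
Summing |X−Y|·P(x,y) over outcomes with X + Y = 3 gives 5/114.
E[|X − Y| | X + Y = 3] = (5/114) / (5/114) = 1.

1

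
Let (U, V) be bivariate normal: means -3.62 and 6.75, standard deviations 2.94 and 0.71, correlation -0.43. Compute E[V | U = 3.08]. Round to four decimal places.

6.0542

E[V | U=x] = μ_V + ρ(σ_V/σ_U)(x − μ_U) for jointly normal variables.
E[V | U=3.08] = 6.75 + (-0.43)·(0.71/2.94)·(3.08 − (-3.62)) = 6.75 + (-0.103844)·(6.7) = 6.0542.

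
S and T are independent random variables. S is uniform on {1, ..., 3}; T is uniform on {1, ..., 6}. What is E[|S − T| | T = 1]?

1

Outcomes with T = 1: (1,1), (2,1), (3,1), each with probability 1/18.
E[|S − T| | T = 1] = (0 + 1 + 2) / 3 = 1.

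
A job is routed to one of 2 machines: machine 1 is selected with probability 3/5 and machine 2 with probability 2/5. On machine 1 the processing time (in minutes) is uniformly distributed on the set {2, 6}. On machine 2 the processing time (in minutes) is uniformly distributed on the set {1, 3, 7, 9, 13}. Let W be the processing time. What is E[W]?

126/25

E[W | machine 1] = (2+6)/2 = 4.
E[W | machine 2] = (1+3+7+9+13)/5 = 33/5.
By the law of total expectation,
E[W] = (3/5)·(4) + (2/5)·(33/5) = 126/25.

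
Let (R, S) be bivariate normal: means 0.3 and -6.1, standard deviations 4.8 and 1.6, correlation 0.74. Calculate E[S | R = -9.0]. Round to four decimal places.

-8.3940

E[S | R=x] = μ_S + ρ(σ_S/σ_R)(x − μ_R) for jointly normal variables.
E[S | R=-9.0] = -6.1 + (0.74)·(1.6/4.8)·(-9.0 − (0.3)) = -6.1 + (0.24667)·(-9.3) = -8.3940.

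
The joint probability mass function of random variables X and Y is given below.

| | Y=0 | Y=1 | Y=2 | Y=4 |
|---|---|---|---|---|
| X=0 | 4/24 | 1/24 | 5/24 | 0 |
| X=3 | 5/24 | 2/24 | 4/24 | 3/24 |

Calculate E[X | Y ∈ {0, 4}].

2

P(Y ∈ {0, 4}) = 1/2.
Summing X·P(X=x,Y=y) over the conditioning event gives 1.
E[X | Y ∈ {0, 4}] = (1) / (1/2) = 2.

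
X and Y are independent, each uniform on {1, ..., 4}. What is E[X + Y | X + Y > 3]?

P(X + Y > 3) = 13/16.
Summing (X+Y)·P(x,y) over outcomes with X + Y > 3 gives 9/2.
E[X + Y | X + Y > 3] = (9/2) / (13/16) = 72/13.

72/13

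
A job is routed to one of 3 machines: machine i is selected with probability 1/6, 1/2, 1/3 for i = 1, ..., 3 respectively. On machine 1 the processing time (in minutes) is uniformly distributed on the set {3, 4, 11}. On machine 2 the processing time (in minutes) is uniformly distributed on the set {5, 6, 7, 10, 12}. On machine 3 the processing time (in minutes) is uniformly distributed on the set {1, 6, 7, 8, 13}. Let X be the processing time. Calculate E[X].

22/3

E[X | machine 1] = (3+4+11)/3 = 6.
E[X | machine 2] = (5+6+7+10+12)/5 = 8.
E[X | machine 3] = (1+6+7+8+13)/5 = 7.
By the law of total expectation,
E[X] = (1/6)·(6) + (1/2)·(8) + (1/3)·(7) = 22/3.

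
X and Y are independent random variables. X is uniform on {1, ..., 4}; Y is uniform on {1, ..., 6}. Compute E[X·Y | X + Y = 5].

5

Outcomes with X + Y = 5: (1,4), (2,3), (3,2), (4,1), each with probability 1/24.
E[X·Y | X + Y = 5] = (4 + 6 + 6 + 4) / 4 = 5.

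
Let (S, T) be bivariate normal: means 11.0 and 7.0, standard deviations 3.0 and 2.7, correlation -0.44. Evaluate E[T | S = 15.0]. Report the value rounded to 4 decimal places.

E[T | S=x] = μ_T + ρ(σ_T/σ_S)(x − μ_S) for jointly normal variables.
E[T | S=15.0] = 7.0 + (-0.44)·(2.7/3.0)·(15.0 − (11.0)) = 7.0 + (-0.396)·(4) = 5.4160.

5.4160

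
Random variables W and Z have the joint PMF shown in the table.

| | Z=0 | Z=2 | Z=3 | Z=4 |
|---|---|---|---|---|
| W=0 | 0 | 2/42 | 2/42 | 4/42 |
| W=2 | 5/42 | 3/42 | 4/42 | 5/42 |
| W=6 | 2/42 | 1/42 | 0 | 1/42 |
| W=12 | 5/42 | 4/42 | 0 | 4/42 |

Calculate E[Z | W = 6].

P(W = 6) = 2/21.
Σ Z·P over the event = 0·(2/42) + 2·(1/42) + 4·(1/42) = 1/7.
E[Z | W = 6] = (1/7) / (2/21) = 3/2.

3/2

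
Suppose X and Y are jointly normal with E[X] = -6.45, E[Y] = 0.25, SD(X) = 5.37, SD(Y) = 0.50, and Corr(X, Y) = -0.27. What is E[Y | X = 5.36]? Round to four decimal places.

-0.0469

The regression of Y on X has slope ρ·σ_Y/σ_X and passes through (μ_X, μ_Y).
E[Y | X=5.36] = 0.25 + (-0.27)·(0.50/5.37)·(5.36 − (-6.45)) = 0.25 + (-0.02514)·(11.81) = -0.0469.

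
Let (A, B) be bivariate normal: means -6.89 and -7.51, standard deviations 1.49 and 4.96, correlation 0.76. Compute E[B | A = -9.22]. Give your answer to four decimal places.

E[B | A=x] = μ_B + ρ(σ_B/σ_A)(x − μ_A) for jointly normal variables.
E[B | A=-9.22] = -7.51 + (0.76)·(4.96/1.49)·(-9.22 − (-6.89)) = -7.51 + (2.5299)·(-2.33) = -13.4047.

-13.4047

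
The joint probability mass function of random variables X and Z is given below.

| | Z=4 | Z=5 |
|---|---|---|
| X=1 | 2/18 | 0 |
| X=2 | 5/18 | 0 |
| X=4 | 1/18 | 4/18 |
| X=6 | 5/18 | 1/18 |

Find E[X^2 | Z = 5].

20

P(Z = 5) = 5/18.
Σ X^2·P over the event = 16·(4/18) + 36·(1/18) = 50/9.
E[X^2 | Z = 5] = (50/9) / (5/18) = 20.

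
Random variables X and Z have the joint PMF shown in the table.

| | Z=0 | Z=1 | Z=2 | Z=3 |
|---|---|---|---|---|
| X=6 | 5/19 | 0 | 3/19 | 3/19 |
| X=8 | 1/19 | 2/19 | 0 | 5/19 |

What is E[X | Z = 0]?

P(Z = 0) = 6/19.
Σ X·P over the event = 6·(5/19) + 8·(1/19) = 2.
E[X | Z = 0] = (2) / (6/19) = 19/3.

19/3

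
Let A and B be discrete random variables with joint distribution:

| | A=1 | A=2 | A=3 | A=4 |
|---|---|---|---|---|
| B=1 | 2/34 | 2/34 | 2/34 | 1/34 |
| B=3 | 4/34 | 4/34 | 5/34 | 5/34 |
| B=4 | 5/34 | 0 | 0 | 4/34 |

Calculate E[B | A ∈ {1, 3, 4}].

83/28

P(A ∈ {1, 3, 4}) = 14/17.
Σ B·P over the event = 1·(2/34) + 3·(4/34) + 4·(5/34) + 1·(2/34) + 3·(5/34) + 1·(1/34) + 3·(5/34) + 4·(4/34) = 83/34.
E[B | A ∈ {1, 3, 4}] = (83/34) / (14/17) = 83/28.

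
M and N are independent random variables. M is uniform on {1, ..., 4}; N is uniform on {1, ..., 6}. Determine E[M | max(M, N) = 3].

Outcomes with max(M, N) = 3: (1,3), (2,3), (3,1), (3,2), (3,3), each with probability 1/24.
E[M | max(M, N) = 3] = (1 + 2 + 3 + 3 + 3) / 5 = 12/5.

12/5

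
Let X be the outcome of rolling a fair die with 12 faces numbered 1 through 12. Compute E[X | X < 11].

Given X < 11, X is equally likely to be any of {1, 2, 3, 4, 5, 6, 7, 8, 9, 10}.
E[X | X < 11] = (1 + 2 + 3 + 4 + 5 + 6 + 7 + 8 + 9 + 10) / 10 = 11/2.

11/2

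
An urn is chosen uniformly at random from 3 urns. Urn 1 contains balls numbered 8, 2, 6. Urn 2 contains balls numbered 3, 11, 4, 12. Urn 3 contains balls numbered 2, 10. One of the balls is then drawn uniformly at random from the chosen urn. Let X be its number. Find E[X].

113/18

E[X | urn 1] = (8+2+6)/3 = 16/3.
E[X | urn 2] = (3+11+4+12)/4 = 15/2.
E[X | urn 3] = (2+10)/2 = 6.
E[X] = (1/3)·(16/3) + (1/3)·(15/2) + (1/3)·(6) = 113/18.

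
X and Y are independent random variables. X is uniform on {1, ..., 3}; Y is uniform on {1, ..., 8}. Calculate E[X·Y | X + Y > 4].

P(X + Y > 4) = 3/4.
Summing XY·P(x,y) over outcomes with X + Y > 4 gives 67/8.
E[X·Y | X + Y > 4] = (67/8) / (3/4) = 67/6.

67/6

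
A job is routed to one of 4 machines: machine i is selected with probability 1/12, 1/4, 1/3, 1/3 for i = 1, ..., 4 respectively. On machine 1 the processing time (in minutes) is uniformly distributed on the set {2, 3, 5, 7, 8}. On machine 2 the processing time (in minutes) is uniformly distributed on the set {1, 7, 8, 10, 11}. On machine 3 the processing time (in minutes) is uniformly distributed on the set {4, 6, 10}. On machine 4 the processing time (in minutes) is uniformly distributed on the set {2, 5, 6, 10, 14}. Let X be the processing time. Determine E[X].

E[X | machine 1] = (2+3+5+7+8)/5 = 5.
E[X | machine 2] = (1+7+8+10+11)/5 = 37/5.
E[X | machine 3] = (4+6+10)/3 = 20/3.
E[X | machine 4] = (2+5+6+10+14)/5 = 37/5.
By the law of total expectation,
E[X] = (1/12)·(5) + (1/4)·(37/5) + (1/3)·(20/3) + (1/3)·(37/5) = 313/45.

313/45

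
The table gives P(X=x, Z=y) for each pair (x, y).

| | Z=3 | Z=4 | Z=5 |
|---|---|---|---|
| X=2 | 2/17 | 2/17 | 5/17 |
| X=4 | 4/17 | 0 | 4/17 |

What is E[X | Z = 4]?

2

P(Z = 4) = 2/17.
Σ X·P over the event = 2·(2/17) = 4/17.
E[X | Z = 4] = (4/17) / (2/17) = 2.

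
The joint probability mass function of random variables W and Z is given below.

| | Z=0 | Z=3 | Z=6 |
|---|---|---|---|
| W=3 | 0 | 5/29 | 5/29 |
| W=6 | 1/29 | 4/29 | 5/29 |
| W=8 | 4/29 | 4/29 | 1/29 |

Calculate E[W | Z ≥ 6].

P(Z ≥ 6) = 11/29.
Σ W·P over the event = 3·(5/29) + 6·(5/29) + 8·(1/29) = 53/29.
E[W | Z ≥ 6] = (53/29) / (11/29) = 53/11.

53/11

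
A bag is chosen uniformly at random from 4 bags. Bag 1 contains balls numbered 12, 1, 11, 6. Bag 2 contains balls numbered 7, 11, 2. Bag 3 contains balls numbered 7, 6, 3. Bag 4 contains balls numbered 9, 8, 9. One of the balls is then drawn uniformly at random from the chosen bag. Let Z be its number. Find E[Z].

E[Z | bag 1] = (12+1+11+6)/4 = 15/2.
E[Z | bag 2] = (7+11+2)/3 = 20/3.
E[Z | bag 3] = (7+6+3)/3 = 16/3.
E[Z | bag 4] = (9+8+9)/3 = 26/3.
By the law of total expectation,
E[Z] = (1/4)·(15/2) + (1/4)·(20/3) + (1/4)·(16/3) + (1/4)·(26/3) = 169/24.

169/24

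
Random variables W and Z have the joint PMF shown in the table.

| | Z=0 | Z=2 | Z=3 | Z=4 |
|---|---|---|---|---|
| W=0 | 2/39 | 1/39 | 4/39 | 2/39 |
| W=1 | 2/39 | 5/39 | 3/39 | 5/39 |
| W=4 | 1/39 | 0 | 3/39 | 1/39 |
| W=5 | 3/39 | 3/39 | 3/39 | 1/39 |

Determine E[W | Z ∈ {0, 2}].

P(Z ∈ {0, 2}) = 17/39.
Σ W·P over the event = 0·(2/39) + 0·(1/39) + 1·(2/39) + 1·(5/39) + 4·(1/39) + 5·(3/39) + 5·(3/39) = 41/39.
E[W | Z ∈ {0, 2}] = (41/39) / (17/39) = 41/17.

41/17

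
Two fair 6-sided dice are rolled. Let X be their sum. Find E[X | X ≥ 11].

34/3

P(X ≥ 11) = 1/12.
Σ over the event: 11·1/18 + 12·1/36 = 17/18.
E[X | X ≥ 11] = (17/18) / (1/12) = 34/3.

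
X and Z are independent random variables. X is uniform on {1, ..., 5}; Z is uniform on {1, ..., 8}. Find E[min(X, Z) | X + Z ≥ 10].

4

Outcomes with X + Z ≥ 10: (2,8), (3,7), (3,8), (4,6), (4,7), (4,8), (5,5), (5,6), (5,7), (5,8), each with probability 1/40.
E[min(X, Z) | X + Z ≥ 10] = (2 + 3 + 3 + 4 + 4 + 4 + 5 + 5 + 5 + 5) / 10 = 4.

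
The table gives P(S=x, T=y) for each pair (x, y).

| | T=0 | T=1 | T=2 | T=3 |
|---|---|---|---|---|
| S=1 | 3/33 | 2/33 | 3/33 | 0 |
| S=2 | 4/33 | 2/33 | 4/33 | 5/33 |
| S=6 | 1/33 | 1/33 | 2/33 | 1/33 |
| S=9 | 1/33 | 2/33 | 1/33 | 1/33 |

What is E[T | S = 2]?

5/3

P(S = 2) = 5/11.
Σ T·P over the event = 0·(4/33) + 1·(2/33) + 2·(4/33) + 3·(5/33) = 25/33.
E[T | S = 2] = (25/33) / (5/11) = 5/3.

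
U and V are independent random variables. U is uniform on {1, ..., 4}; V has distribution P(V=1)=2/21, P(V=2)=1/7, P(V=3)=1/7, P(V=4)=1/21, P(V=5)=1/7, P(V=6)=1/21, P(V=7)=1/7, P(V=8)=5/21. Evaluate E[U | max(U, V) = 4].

P(max(U, V) = 4) = 1/7.
Summing U·P(x,y) over outcomes with max(U, V) = 4 gives 1/2.
E[U | max(U, V) = 4] = (1/2) / (1/7) = 7/2.

7/2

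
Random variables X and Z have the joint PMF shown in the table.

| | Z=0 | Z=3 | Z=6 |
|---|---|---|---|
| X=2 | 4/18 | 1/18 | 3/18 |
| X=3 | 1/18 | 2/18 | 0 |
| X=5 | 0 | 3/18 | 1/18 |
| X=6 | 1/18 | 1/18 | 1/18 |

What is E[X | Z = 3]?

29/7

P(Z = 3) = 7/18.
Σ X·P over the event = 2·(1/18) + 3·(2/18) + 5·(3/18) + 6·(1/18) = 29/18.
E[X | Z = 3] = (29/18) / (7/18) = 29/7.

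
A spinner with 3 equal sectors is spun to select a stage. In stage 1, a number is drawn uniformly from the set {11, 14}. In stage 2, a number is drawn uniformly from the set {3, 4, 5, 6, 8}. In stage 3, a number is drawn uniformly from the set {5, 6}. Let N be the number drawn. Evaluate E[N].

116/15

E[N | stage 1] = (11+14)/2 = 25/2.
E[N | stage 2] = (3+4+5+6+8)/5 = 26/5.
E[N | stage 3] = (5+6)/2 = 11/2.
By the law of total expectation,
E[N] = (1/3)·(25/2) + (1/3)·(26/5) + (1/3)·(11/2) = 116/15.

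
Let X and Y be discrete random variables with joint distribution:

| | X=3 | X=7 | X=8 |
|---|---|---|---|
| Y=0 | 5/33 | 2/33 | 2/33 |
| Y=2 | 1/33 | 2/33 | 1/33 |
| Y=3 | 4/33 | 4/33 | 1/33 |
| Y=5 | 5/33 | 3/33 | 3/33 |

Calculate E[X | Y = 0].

P(Y = 0) = 3/11.
Σ X·P over the event = 3·(5/33) + 7·(2/33) + 8·(2/33) = 15/11.
E[X | Y = 0] = (15/11) / (3/11) = 5.

5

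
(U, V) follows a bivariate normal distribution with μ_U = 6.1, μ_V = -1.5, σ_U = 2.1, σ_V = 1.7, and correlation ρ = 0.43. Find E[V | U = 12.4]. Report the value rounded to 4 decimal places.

0.6930

For a bivariate normal, E[V | U=x] = μ_V + ρ·(σ_V/σ_U)·(x − μ_U).
E[V | U=12.4] = -1.5 + (0.43)·(1.7/2.1)·(12.4 − (6.1)) = -1.5 + (0.3481)·(6.3) = 0.6930.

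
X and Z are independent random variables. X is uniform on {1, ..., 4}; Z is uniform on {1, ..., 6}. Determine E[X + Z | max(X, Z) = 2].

10/3

Outcomes with max(X, Z) = 2: (1,2), (2,1), (2,2), each with probability 1/24.
E[X + Z | max(X, Z) = 2] = (3 + 3 + 4) / 3 = 10/3.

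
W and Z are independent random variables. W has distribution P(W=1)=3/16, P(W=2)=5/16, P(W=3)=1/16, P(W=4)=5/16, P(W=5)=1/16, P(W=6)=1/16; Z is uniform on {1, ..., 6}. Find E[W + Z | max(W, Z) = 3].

52/11

P(max(W, Z) = 3) = 11/96.
Summing (W+Z)·P(x,y) over outcomes with max(W, Z) = 3 gives 13/24.
E[W + Z | max(W, Z) = 3] = (13/24) / (11/96) = 52/11.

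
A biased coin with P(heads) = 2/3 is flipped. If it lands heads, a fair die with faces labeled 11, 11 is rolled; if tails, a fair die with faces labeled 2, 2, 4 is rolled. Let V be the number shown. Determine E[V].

74/9

E[V | heads] = (11+11)/2 = 11.
E[V | tails] = (2+2+4)/3 = 8/3.
By the law of total expectation,
E[V] = (2/3)·(11) + (1/3)·(8/3) = 74/9.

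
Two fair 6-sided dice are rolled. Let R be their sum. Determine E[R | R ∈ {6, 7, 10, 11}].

P(R ∈ {6, 7, 10, 11}) = 4/9.
Σ over the event: 6·5/36 + 7·1/6 + 10·1/12 + 11·1/18 = 31/9.
E[R | R ∈ {6, 7, 10, 11}] = (31/9) / (4/9) = 31/4.

31/4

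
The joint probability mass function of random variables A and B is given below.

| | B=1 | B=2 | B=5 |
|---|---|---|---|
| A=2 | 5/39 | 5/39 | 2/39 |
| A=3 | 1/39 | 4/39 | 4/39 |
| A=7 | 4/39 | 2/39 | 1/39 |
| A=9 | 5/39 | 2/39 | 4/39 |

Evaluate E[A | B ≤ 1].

86/15

P(B ≤ 1) = 5/13.
Summing A·P(A=x,B=y) over the conditioning event gives 86/39.
E[A | B ≤ 1] = (86/39) / (5/13) = 86/15.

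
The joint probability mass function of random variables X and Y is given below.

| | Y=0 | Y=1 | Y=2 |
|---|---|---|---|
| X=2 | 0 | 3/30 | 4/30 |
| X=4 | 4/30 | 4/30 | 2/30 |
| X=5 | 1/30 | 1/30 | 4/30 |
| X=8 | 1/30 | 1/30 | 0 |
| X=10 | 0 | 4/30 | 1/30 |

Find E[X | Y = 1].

75/13

P(Y = 1) = 13/30.
Σ X·P over the event = 2·(3/30) + 4·(4/30) + 5·(1/30) + 8·(1/30) + 10·(4/30) = 5/2.
E[X | Y = 1] = (5/2) / (13/30) = 75/13.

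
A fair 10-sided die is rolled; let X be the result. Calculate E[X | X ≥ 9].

Given X ≥ 9, X is equally likely to be any of {9, 10}.
E[X | X ≥ 9] = (9 + 10) / 2 = 19/2.

19/2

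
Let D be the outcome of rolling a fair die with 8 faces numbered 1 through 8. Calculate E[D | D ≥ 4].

6

Given D ≥ 4, D is equally likely to be any of {4, 5, 6, 7, 8}.
E[D | D ≥ 4] = (4 + 5 + 6 + 7 + 8) / 5 = 6.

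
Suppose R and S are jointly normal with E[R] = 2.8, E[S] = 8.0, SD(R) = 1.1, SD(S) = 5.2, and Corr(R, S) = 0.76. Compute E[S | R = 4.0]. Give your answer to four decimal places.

12.3113

E[S | R=x] = μ_S + ρ(σ_S/σ_R)(x − μ_R) for jointly normal variables.
E[S | R=4.0] = 8.0 + (0.76)·(5.2/1.1)·(4.0 − (2.8)) = 8.0 + (3.59273)·(1.2) = 12.3113.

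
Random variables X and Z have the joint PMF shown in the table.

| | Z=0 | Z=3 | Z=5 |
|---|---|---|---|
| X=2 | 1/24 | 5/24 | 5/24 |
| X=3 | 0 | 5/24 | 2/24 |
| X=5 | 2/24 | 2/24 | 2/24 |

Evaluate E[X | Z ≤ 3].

47/15

P(Z ≤ 3) = 5/8.
Summing X·P(X=x,Z=y) over the conditioning event gives 47/24.
E[X | Z ≤ 3] = (47/24) / (5/8) = 47/15.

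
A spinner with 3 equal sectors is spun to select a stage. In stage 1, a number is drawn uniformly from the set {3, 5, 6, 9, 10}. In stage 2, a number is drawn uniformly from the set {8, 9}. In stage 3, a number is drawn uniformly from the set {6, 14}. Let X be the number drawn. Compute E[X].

E[X | stage 1] = (3+5+6+9+10)/5 = 33/5.
E[X | stage 2] = (8+9)/2 = 17/2.
E[X | stage 3] = (6+14)/2 = 10.
E[X] = (1/3)·(33/5) + (1/3)·(17/2) + (1/3)·(10) = 251/30.

251/30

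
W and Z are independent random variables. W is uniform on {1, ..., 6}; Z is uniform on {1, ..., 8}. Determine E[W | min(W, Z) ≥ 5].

Outcomes with min(W, Z) ≥ 5: (5,5), (5,6), (5,7), (5,8), (6,5), (6,6), (6,7), (6,8), each with probability 1/48.
E[W | min(W, Z) ≥ 5] = (5 + 5 + 5 + 5 + 6 + 6 + 6 + 6) / 8 = 11/2.

11/2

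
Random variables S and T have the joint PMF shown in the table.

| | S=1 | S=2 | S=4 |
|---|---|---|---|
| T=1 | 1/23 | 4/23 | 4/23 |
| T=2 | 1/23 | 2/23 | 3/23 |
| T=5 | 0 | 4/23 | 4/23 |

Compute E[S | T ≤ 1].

25/9

P(T ≤ 1) = 9/23.
Σ S·P over the event = 1·(1/23) + 2·(4/23) + 4·(4/23) = 25/23.
E[S | T ≤ 1] = (25/23) / (9/23) = 25/9.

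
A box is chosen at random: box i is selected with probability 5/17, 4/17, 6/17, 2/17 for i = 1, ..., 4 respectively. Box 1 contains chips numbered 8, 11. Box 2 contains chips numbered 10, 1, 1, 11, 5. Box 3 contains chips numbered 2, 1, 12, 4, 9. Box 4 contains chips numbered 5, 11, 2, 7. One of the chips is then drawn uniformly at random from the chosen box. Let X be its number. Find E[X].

116/17

E[X | box 1] = (8+11)/2 = 19/2.
E[X | box 2] = (10+1+1+11+5)/5 = 28/5.
E[X | box 3] = (2+1+12+4+9)/5 = 28/5.
E[X | box 4] = (5+11+2+7)/4 = 25/4.
By the law of total expectation,
E[X] = (5/17)·(19/2) + (4/17)·(28/5) + (6/17)·(28/5) + (2/17)·(25/4) = 116/17.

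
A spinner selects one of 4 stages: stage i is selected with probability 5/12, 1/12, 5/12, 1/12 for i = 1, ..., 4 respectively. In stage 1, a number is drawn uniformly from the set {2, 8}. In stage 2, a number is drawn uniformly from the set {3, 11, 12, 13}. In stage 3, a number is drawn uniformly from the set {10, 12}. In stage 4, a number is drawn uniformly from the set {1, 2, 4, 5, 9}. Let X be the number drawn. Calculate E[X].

1879/240

E[X | stage 1] = (2+8)/2 = 5.
E[X | stage 2] = (3+11+12+13)/4 = 39/4.
E[X | stage 3] = (10+12)/2 = 11.
E[X | stage 4] = (1+2+4+5+9)/5 = 21/5.
E[X] = (5/12)·(5) + (1/12)·(39/4) + (5/12)·(11) + (1/12)·(21/5) = 1879/240.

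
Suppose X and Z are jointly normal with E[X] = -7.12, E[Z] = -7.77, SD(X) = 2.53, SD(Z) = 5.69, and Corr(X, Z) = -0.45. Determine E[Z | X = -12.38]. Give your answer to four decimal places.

For a bivariate normal, E[Z | X=x] = μ_Z + ρ·(σ_Z/σ_X)·(x − μ_X).
E[Z | X=-12.38] = -7.77 + (-0.45)·(5.69/2.53)·(-12.38 − (-7.12)) = -7.77 + (-1.01206)·(-5.26) = -2.4466.

-2.4466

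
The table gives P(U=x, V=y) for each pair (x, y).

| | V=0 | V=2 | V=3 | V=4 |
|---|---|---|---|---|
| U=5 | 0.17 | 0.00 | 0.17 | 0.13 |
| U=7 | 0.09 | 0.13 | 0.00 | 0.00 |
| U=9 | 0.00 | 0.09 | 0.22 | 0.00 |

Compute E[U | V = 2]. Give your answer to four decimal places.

7.8182

P(V = 2) = 0.22.
Σ U·P over the event = 7·(0.13) + 9·(0.09) = 1.72.
E[U | V = 2] = (1.72) / (0.22) = 7.8182.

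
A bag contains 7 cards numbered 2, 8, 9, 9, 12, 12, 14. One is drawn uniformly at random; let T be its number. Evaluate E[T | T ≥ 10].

38/3

P(T ≥ 10) = 3/7.
Σ over the event: 12·2/7 + 14·1/7 = 38/7.
E[T | T ≥ 10] = (38/7) / (3/7) = 38/3.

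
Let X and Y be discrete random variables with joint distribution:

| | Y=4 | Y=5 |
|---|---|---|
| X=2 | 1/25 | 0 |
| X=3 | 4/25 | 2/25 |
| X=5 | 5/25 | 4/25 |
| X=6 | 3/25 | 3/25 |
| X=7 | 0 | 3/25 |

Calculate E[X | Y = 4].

57/13

P(Y = 4) = 13/25.
Σ X·P over the event = 2·(1/25) + 3·(4/25) + 5·(5/25) + 6·(3/25) = 57/25.
E[X | Y = 4] = (57/25) / (13/25) = 57/13.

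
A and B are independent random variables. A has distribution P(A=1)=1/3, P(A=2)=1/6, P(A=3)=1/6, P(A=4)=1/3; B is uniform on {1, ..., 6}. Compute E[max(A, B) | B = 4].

4

P(B = 4) = 1/6.
Summing max(A,B)·P(x,y) over outcomes with B = 4 gives 2/3.
E[max(A, B) | B = 4] = (2/3) / (1/6) = 4.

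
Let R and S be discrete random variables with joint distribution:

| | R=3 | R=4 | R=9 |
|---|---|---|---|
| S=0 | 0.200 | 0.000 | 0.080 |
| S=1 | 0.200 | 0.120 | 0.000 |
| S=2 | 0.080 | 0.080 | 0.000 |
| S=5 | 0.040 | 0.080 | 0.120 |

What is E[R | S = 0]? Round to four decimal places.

4.7143

P(S = 0) = 0.280.
Summing R·P(R=x,S=y) over the conditioning event gives 1.320.
E[R | S = 0] = (1.320) / (0.280) = 4.7143.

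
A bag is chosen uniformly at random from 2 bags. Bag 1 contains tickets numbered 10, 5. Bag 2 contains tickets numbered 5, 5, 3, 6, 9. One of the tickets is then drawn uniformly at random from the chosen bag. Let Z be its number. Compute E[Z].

131/20

E[Z | bag 1] = (10+5)/2 = 15/2.
E[Z | bag 2] = (5+5+3+6+9)/5 = 28/5.
E[Z] = (1/2)·(15/2) + (1/2)·(28/5) = 131/20.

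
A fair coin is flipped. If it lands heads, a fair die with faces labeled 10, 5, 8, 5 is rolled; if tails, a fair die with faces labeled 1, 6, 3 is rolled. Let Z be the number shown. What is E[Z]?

31/6

E[Z | heads] = (10+5+8+5)/4 = 7.
E[Z | tails] = (1+6+3)/3 = 10/3.
E[Z] = (1/2)·(7) + (1/2)·(10/3) = 31/6.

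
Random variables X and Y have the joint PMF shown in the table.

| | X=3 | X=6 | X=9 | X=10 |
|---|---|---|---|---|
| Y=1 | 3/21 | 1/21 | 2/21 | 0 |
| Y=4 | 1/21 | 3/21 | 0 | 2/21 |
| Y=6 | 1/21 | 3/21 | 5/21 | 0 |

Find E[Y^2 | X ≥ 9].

214/9

P(X ≥ 9) = 3/7.
Σ Y^2·P over the event = 1·(2/21) + 36·(5/21) + 16·(2/21) = 214/21.
E[Y^2 | X ≥ 9] = (214/21) / (3/7) = 214/9.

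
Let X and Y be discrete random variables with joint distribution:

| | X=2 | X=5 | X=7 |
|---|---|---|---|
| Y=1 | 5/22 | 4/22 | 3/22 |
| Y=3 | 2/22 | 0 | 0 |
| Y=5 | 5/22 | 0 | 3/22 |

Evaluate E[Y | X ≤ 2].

P(X ≤ 2) = 6/11.
Σ Y·P over the event = 1·(5/22) + 3·(2/22) + 5·(5/22) = 18/11.
E[Y | X ≤ 2] = (18/11) / (6/11) = 3.

3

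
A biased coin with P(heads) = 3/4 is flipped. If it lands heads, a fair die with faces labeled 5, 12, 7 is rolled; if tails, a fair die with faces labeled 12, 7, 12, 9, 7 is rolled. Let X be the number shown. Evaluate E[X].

E[X | heads] = (5+12+7)/3 = 8.
E[X | tails] = (12+7+12+9+7)/5 = 47/5.
E[X] = (3/4)·(8) + (1/4)·(47/5) = 167/20.

167/20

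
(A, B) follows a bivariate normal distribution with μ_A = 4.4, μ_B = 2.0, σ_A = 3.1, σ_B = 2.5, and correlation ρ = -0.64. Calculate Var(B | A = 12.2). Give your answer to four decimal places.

The conditional variance in a bivariate normal is σ_B²(1 − ρ²), independent of x.
Var(B | A=12.2) = (2.5)²·(1 − (-0.64)²) = 6.25·0.5904 = 3.6900.

3.6900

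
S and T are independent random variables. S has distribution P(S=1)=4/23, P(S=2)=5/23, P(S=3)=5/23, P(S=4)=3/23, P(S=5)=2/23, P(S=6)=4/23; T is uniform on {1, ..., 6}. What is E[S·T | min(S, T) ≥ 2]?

P(min(S, T) ≥ 2) = 95/138.
Summing ST·P(x,y) over outcomes with min(S, T) ≥ 2 gives 710/69.
E[S·T | min(S, T) ≥ 2] = (710/69) / (95/138) = 284/19.

284/19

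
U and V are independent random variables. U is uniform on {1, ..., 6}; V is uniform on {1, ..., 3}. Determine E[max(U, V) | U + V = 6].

Outcomes with U + V = 6: (3,3), (4,2), (5,1), each with probability 1/18.
E[max(U, V) | U + V = 6] = (3 + 4 + 5) / 3 = 4.

4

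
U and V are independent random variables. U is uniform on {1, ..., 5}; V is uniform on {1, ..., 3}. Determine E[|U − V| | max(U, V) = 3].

6/5

P(max(U, V) = 3) = 1/3.
Summing |U−V|·P(x,y) over outcomes with max(U, V) = 3 gives 2/5.
E[|U − V| | max(U, V) = 3] = (2/5) / (1/3) = 6/5.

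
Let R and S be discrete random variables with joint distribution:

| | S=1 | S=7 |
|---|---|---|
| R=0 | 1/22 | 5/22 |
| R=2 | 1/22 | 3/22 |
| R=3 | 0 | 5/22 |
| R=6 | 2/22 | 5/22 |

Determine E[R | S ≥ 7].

P(S ≥ 7) = 9/11.
Summing R·P(R=x,S=y) over the conditioning event gives 51/22.
E[R | S ≥ 7] = (51/22) / (9/11) = 17/6.

17/6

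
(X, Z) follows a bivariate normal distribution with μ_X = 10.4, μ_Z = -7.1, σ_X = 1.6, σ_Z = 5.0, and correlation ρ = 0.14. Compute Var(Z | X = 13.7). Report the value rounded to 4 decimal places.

24.5100

The conditional variance in a bivariate normal is σ_Z²(1 − ρ²), independent of x.
Var(Z | X=13.7) = (5.0)²·(1 − (0.14)²) = 25·0.9804 = 24.5100.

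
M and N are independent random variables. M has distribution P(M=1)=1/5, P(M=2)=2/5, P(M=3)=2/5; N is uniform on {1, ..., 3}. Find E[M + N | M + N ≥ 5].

P(M + N ≥ 5) = 2/5.
Summing (M+N)·P(x,y) over outcomes with M + N ≥ 5 gives 32/15.
E[M + N | M + N ≥ 5] = (32/15) / (2/5) = 16/3.

16/3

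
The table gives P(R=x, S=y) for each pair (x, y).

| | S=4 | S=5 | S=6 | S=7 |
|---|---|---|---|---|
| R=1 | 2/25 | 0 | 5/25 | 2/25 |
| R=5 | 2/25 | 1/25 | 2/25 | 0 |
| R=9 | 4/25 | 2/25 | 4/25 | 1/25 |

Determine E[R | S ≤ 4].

P(S ≤ 4) = 8/25.
Σ R·P over the event = 1·(2/25) + 5·(2/25) + 9·(4/25) = 48/25.
E[R | S ≤ 4] = (48/25) / (8/25) = 6.

6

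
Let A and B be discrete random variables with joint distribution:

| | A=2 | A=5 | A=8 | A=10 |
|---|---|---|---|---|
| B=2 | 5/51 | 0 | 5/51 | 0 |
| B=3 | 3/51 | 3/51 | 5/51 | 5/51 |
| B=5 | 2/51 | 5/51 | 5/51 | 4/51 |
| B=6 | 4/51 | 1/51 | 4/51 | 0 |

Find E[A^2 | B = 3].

907/16

P(B = 3) = 16/51.
Σ A^2·P over the event = 4·(3/51) + 25·(3/51) + 64·(5/51) + 100·(5/51) = 907/51.
E[A^2 | B = 3] = (907/51) / (16/51) = 907/16.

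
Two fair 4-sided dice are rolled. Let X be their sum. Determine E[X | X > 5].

P(X > 5) = 3/8.
Σ over the event: 6·3/16 + 7·1/8 + 8·1/16 = 5/2.
E[X | X > 5] = (5/2) / (3/8) = 20/3.

20/3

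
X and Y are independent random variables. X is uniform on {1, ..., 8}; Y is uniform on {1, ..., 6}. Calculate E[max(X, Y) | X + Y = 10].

32/5

Outcomes with X + Y = 10: (4,6), (5,5), (6,4), (7,3), (8,2), each with probability 1/48.
E[max(X, Y) | X + Y = 10] = (6 + 5 + 6 + 7 + 8) / 5 = 32/5.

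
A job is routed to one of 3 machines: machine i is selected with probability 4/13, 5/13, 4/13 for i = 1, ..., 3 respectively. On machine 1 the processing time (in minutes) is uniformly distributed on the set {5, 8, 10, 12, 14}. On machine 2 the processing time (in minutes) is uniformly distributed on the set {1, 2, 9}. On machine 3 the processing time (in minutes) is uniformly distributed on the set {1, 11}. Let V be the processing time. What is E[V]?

32/5

E[V | machine 1] = (5+8+10+12+14)/5 = 49/5.
E[V | machine 2] = (1+2+9)/3 = 4.
E[V | machine 3] = (1+11)/2 = 6.
By the law of total expectation,
E[V] = (4/13)·(49/5) + (5/13)·(4) + (4/13)·(6) = 32/5.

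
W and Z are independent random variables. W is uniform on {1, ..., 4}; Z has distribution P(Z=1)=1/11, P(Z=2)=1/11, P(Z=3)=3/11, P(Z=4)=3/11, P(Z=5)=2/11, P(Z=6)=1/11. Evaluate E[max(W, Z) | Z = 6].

P(Z = 6) = 1/11.
Summing max(W,Z)·P(x,y) over outcomes with Z = 6 gives 6/11.
E[max(W, Z) | Z = 6] = (6/11) / (1/11) = 6.

6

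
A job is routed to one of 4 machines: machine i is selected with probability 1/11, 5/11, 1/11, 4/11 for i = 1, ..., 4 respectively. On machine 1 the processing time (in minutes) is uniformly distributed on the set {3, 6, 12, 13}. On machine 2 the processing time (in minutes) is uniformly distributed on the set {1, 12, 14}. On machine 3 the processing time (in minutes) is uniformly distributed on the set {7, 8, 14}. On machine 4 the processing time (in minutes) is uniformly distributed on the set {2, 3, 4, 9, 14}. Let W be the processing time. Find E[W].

2663/330

E[W | machine 1] = (3+6+12+13)/4 = 17/2.
E[W | machine 2] = (1+12+14)/3 = 9.
E[W | machine 3] = (7+8+14)/3 = 29/3.
E[W | machine 4] = (2+3+4+9+14)/5 = 32/5.
E[W] = (1/11)·(17/2) + (5/11)·(9) + (1/11)·(29/3) + (4/11)·(32/5) = 2663/330.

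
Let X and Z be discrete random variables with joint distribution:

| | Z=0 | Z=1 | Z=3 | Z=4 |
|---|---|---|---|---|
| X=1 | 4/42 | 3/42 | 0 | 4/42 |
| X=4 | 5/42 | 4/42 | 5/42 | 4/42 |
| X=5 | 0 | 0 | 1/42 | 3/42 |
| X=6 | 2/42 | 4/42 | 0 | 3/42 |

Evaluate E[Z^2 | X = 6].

52/9

P(X = 6) = 3/14.
Σ Z^2·P over the event = 0·(2/42) + 1·(4/42) + 16·(3/42) = 26/21.
E[Z^2 | X = 6] = (26/21) / (3/14) = 52/9.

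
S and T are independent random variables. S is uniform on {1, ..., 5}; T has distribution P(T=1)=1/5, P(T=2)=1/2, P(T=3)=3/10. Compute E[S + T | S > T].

171/29

P(S > T) = 29/50.
Summing (S+T)·P(x,y) over outcomes with S > T gives 171/50.
E[S + T | S > T] = (171/50) / (29/50) = 171/29.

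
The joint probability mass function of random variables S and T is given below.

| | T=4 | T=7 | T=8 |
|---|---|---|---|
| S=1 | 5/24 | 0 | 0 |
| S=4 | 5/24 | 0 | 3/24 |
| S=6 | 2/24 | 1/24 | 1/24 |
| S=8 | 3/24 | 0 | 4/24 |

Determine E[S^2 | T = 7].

P(T = 7) = 1/24.
Σ S^2·P over the event = 36·(1/24) = 3/2.
E[S^2 | T = 7] = (3/2) / (1/24) = 36.

36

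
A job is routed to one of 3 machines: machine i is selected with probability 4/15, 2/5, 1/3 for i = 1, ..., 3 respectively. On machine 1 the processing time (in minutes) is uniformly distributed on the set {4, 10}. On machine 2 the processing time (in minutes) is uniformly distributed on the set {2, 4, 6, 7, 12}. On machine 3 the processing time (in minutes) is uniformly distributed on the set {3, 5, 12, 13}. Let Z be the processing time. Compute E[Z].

2129/300

E[Z | machine 1] = (4+10)/2 = 7.
E[Z | machine 2] = (2+4+6+7+12)/5 = 31/5.
E[Z | machine 3] = (3+5+12+13)/4 = 33/4.
E[Z] = (4/15)·(7) + (2/5)·(31/5) + (1/3)·(33/4) = 2129/300.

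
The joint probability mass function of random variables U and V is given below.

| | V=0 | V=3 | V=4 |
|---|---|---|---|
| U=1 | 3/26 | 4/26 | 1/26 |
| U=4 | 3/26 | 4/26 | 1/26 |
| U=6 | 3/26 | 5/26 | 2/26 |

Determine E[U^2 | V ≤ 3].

P(V ≤ 3) = 11/13.
Σ U^2·P over the event = 1·(3/26) + 1·(4/26) + 16·(3/26) + 16·(4/26) + 36·(3/26) + 36·(5/26) = 407/26.
E[U^2 | V ≤ 3] = (407/26) / (11/13) = 37/2.

37/2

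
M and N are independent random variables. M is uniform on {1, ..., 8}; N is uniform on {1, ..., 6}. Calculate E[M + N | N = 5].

19/2

Outcomes with N = 5: (1,5), (2,5), (3,5), (4,5), (5,5), (6,5), (7,5), (8,5), each with probability 1/48.
E[M + N | N = 5] = (6 + 7 + 8 + 9 + 10 + 11 + 12 + 13) / 8 = 19/2.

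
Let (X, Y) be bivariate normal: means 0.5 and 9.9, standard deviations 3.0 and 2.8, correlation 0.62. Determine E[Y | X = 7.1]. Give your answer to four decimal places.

For a bivariate normal, E[Y | X=x] = μ_Y + ρ·(σ_Y/σ_X)·(x − μ_X).
E[Y | X=7.1] = 9.9 + (0.62)·(2.8/3.0)·(7.1 − (0.5)) = 9.9 + (0.57867)·(6.6) = 13.7192.

13.7192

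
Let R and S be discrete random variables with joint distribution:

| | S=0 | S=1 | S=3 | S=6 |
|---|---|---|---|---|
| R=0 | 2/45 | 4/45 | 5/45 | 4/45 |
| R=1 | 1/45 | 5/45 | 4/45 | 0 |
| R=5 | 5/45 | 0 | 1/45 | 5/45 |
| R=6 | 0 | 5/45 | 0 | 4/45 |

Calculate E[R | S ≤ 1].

61/22

P(S ≤ 1) = 22/45.
Σ R·P over the event = 0·(2/45) + 0·(4/45) + 1·(1/45) + 1·(5/45) + 5·(5/45) + 6·(5/45) = 61/45.
E[R | S ≤ 1] = (61/45) / (22/45) = 61/22.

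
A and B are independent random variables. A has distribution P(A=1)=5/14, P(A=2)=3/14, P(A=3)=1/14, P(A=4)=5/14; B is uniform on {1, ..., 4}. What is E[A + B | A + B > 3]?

242/43

P(A + B > 3) = 43/56.
Summing (A+B)·P(x,y) over outcomes with A + B > 3 gives 121/28.
E[A + B | A + B > 3] = (121/28) / (43/56) = 242/43.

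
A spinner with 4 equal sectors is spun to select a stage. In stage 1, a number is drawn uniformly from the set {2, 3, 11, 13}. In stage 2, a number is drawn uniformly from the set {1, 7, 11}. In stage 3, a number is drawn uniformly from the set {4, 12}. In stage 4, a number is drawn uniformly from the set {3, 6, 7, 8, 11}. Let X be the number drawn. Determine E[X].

343/48

E[X | stage 1] = (2+3+11+13)/4 = 29/4.
E[X | stage 2] = (1+7+11)/3 = 19/3.
E[X | stage 3] = (4+12)/2 = 8.
E[X | stage 4] = (3+6+7+8+11)/5 = 7.
By the law of total expectation,
E[X] = (1/4)·(29/4) + (1/4)·(19/3) + (1/4)·(8) + (1/4)·(7) = 343/48.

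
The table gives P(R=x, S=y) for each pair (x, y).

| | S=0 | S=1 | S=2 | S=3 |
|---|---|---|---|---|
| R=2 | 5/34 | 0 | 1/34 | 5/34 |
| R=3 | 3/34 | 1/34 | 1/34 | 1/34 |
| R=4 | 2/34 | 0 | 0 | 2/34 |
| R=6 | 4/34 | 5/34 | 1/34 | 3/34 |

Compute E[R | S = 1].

11/2

P(S = 1) = 3/17.
Σ R·P over the event = 3·(1/34) + 6·(5/34) = 33/34.
E[R | S = 1] = (33/34) / (3/17) = 11/2.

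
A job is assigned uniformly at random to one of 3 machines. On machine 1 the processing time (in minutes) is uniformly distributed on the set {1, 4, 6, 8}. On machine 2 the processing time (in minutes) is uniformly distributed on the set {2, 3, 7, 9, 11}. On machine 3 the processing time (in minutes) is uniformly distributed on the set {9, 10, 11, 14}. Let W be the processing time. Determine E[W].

E[W | machine 1] = (1+4+6+8)/4 = 19/4.
E[W | machine 2] = (2+3+7+9+11)/5 = 32/5.
E[W | machine 3] = (9+10+11+14)/4 = 11.
By the law of total expectation,
E[W] = (1/3)·(19/4) + (1/3)·(32/5) + (1/3)·(11) = 443/60.

443/60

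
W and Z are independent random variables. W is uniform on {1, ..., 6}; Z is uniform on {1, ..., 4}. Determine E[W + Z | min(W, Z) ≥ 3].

P(min(W, Z) ≥ 3) = 1/3.
Summing (W+Z)·P(x,y) over outcomes with min(W, Z) ≥ 3 gives 8/3.
E[W + Z | min(W, Z) ≥ 3] = (8/3) / (1/3) = 8.

8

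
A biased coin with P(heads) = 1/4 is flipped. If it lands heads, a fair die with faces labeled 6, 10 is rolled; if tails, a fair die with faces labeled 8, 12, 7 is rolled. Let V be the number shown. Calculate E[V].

35/4

E[V | heads] = (6+10)/2 = 8.
E[V | tails] = (8+12+7)/3 = 9.
E[V] = (1/4)·(8) + (3/4)·(9) = 35/4.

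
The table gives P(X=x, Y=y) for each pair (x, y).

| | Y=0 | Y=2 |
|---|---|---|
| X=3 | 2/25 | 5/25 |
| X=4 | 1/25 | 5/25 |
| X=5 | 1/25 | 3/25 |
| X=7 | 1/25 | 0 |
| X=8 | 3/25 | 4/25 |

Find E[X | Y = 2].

P(Y = 2) = 17/25.
Σ X·P over the event = 3·(5/25) + 4·(5/25) + 5·(3/25) + 8·(4/25) = 82/25.
E[X | Y = 2] = (82/25) / (17/25) = 82/17.

82/17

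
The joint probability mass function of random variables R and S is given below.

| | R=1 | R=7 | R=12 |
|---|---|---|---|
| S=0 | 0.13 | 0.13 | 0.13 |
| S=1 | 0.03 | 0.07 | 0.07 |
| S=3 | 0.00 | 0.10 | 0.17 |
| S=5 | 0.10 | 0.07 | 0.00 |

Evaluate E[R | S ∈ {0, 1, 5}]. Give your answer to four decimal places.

P(S ∈ {0, 1, 5}) = 0.73.
Σ R·P over the event = 1·(0.13) + 1·(0.03) + 1·(0.10) + 7·(0.13) + 7·(0.07) + 7·(0.07) + 12·(0.13) + 12·(0.07) = 4.55.
E[R | S ∈ {0, 1, 5}] = (4.55) / (0.73) = 6.2329.

6.2329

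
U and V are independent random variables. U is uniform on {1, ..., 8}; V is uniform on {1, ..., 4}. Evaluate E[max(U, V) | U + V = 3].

Outcomes with U + V = 3: (1,2), (2,1), each with probability 1/32.
E[max(U, V) | U + V = 3] = (2 + 2) / 2 = 2.

2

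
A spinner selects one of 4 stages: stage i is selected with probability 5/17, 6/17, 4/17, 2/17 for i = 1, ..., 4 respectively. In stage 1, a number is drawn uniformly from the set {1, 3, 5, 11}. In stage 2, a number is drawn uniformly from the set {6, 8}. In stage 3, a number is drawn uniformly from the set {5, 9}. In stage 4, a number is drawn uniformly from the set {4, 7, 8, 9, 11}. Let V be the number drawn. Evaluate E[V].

E[V | stage 1] = (1+3+5+11)/4 = 5.
E[V | stage 2] = (6+8)/2 = 7.
E[V | stage 3] = (5+9)/2 = 7.
E[V | stage 4] = (4+7+8+9+11)/5 = 39/5.
By the law of total expectation,
E[V] = (5/17)·(5) + (6/17)·(7) + (4/17)·(7) + (2/17)·(39/5) = 553/85.

553/85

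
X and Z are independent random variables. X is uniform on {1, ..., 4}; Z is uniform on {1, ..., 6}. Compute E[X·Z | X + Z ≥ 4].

P(X + Z ≥ 4) = 7/8.
Summing XZ·P(x,y) over outcomes with X + Z ≥ 4 gives 205/24.
E[X·Z | X + Z ≥ 4] = (205/24) / (7/8) = 205/21.

205/21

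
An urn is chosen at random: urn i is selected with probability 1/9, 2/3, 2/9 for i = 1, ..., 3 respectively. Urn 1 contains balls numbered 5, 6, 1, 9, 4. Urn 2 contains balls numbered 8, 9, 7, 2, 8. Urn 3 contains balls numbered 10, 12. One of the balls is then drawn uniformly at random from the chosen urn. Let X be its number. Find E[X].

113/15

E[X | urn 1] = (5+6+1+9+4)/5 = 5.
E[X | urn 2] = (8+9+7+2+8)/5 = 34/5.
E[X | urn 3] = (10+12)/2 = 11.
E[X] = (1/9)·(5) + (2/3)·(34/5) + (2/9)·(11) = 113/15.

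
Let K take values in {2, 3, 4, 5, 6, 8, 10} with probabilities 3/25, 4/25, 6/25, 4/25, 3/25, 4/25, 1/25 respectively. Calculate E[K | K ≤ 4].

P(K ≤ 4) = 13/25.
Σ over the event: 2·3/25 + 3·4/25 + 4·6/25 = 42/25.
E[K | K ≤ 4] = (42/25) / (13/25) = 42/13.

42/13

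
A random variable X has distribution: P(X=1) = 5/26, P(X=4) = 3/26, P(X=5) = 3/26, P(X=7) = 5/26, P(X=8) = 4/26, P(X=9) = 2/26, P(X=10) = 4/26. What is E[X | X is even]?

84/11

P(X is even) = 11/26.
Σ over the event: 4·3/26 + 8·2/13 + 10·2/13 = 42/13.
E[X | X is even] = (42/13) / (11/26) = 84/11.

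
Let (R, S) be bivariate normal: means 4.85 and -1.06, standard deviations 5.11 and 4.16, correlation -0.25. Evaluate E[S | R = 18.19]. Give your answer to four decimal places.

E[S | R=x] = μ_S + ρ(σ_S/σ_R)(x − μ_R) for jointly normal variables.
E[S | R=18.19] = -1.06 + (-0.25)·(4.16/5.11)·(18.19 − (4.85)) = -1.06 + (-0.20352)·(13.34) = -3.7750.

-3.7750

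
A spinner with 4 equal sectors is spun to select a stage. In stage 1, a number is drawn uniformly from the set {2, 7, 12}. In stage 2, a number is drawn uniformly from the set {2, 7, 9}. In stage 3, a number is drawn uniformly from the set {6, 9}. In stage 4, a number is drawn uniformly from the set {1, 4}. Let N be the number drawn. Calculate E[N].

23/4

E[N | stage 1] = (2+7+12)/3 = 7.
E[N | stage 2] = (2+7+9)/3 = 6.
E[N | stage 3] = (6+9)/2 = 15/2.
E[N | stage 4] = (1+4)/2 = 5/2.
By the law of total expectation,
E[N] = (1/4)·(7) + (1/4)·(6) + (1/4)·(15/2) + (1/4)·(5/2) = 23/4.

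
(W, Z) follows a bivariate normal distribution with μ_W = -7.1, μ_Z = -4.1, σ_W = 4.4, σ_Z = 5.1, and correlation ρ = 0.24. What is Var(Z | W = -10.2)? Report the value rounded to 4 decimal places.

For a bivariate normal, Var(Z | W=x) = σ_Z²(1 − ρ²).
Var(Z | W=-10.2) = (5.1)²·(1 − (0.24)²) = 26.01·0.9424 = 24.5118.

24.5118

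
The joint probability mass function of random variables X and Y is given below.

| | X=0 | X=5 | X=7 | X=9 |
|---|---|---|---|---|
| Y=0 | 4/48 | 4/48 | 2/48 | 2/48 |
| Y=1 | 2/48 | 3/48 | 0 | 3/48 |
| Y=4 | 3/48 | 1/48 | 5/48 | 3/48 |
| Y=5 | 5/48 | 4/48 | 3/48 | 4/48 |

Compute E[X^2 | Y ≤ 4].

1191/32

P(Y ≤ 4) = 2/3.
Summing X^2·P(X=x,Y=y) over the conditioning event gives 397/16.
E[X^2 | Y ≤ 4] = (397/16) / (2/3) = 1191/32.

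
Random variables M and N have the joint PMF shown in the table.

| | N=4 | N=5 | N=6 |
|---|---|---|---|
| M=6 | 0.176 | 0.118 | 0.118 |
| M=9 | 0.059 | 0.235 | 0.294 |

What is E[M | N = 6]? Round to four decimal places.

P(N = 6) = 0.412.
Σ M·P over the event = 6·(0.118) + 9·(0.294) = 3.354.
E[M | N = 6] = (3.354) / (0.412) = 8.1408.

8.1408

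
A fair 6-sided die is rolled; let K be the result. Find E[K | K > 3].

5

Given K > 3, K is equally likely to be any of {4, 5, 6}.
E[K | K > 3] = (4 + 5 + 6) / 3 = 5.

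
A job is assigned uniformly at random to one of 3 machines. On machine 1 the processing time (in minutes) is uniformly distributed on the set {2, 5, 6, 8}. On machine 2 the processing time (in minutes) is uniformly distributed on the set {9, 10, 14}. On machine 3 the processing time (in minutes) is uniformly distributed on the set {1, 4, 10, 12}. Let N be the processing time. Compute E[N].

23/3

E[N | machine 1] = (2+5+6+8)/4 = 21/4.
E[N | machine 2] = (9+10+14)/3 = 11.
E[N | machine 3] = (1+4+10+12)/4 = 27/4.
E[N] = (1/3)·(21/4) + (1/3)·(11) + (1/3)·(27/4) = 23/3.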